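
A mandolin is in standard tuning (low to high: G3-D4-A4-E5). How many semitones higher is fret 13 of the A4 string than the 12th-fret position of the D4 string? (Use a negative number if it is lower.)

8 semitones

A4 at fret 13 → A♯5 (MIDI 82); D4 at fret 12 → D5 (MIDI 74).
82 − 74 = 8, so the two pitches are 8 semitones apart.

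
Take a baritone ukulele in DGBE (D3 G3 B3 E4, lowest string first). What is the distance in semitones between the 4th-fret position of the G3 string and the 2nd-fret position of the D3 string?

7 semitones

G3 at fret 4 → B3 (MIDI 59); D3 at fret 2 → E3 (MIDI 52).
59 − 52 = 7, so the two pitches are 7 semitones apart, with B3 the higher.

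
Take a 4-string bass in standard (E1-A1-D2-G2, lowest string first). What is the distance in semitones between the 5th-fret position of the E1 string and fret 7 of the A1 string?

7 semitones

E1 at fret 5 → A1 (MIDI 33); A1 at fret 7 → E2 (MIDI 40).
33 − 40 = -7, so the two pitches are 7 semitones apart, with E2 the higher.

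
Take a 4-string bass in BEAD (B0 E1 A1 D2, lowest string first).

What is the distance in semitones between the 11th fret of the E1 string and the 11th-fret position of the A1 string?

5 semitones

E1 at fret 11 → D#2 (MIDI 39); A1 at fret 11 → G#2 (MIDI 44).
39 − 44 = -5, so the two pitches are 5 semitones apart, with G#2 the higher.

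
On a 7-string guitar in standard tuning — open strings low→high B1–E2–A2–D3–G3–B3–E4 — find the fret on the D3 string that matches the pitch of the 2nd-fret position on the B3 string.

Fret 2 on B3 is MIDI 59 + 2 = 61 (C♯4). On the D3 string (open MIDI 50), that pitch is 61 − 50 = fret 11.

11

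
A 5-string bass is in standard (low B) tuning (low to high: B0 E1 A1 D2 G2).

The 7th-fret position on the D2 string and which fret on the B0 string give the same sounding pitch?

Fret 7 on D2 is MIDI 38 + 7 = 45 (A2). On the B0 string (open MIDI 23), that pitch is 45 − 23 = fret 22.

22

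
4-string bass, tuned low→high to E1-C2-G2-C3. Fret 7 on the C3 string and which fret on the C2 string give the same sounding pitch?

Fret 7 on C3 is MIDI 48 + 7 = 55 (G3). On the C2 string (open MIDI 36), that pitch is 55 − 36 = fret 19.

19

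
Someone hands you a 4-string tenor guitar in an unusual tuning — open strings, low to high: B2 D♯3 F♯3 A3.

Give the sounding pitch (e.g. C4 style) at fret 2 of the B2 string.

B2 is MIDI 47. Adding 2 gives 49, which is C♯3.
(Equivalently spelled D♭3.)

C♯3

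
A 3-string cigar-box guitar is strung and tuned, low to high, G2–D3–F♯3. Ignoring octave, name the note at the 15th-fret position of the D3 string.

F

Each fret is one semitone, so D3 + 15 = F.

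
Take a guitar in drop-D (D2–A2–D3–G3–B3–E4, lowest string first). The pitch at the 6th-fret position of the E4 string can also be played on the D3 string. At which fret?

E4 at fret 6 is E4 + 6 semitones = A#4.
The open D3 string is 14 semitones below the open E4, so the same pitch on the D3 string lies at fret 6 + 14 = 20.

20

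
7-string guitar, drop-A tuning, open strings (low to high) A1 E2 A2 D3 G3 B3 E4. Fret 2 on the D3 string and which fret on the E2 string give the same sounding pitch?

12

D3 at fret 2 is D3 + 2 semitones = E3.
The open E2 string is 10 semitones below the open D3, so the same pitch on the E2 string lies at fret 2 + 10 = 12.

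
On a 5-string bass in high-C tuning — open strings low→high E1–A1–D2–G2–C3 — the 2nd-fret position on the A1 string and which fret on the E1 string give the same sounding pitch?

A1 at fret 2 is A1 + 2 semitones = B1.
The open E1 string is 5 semitones below the open A1, so the same pitch on the E1 string lies at fret 2 + 5 = 7.

7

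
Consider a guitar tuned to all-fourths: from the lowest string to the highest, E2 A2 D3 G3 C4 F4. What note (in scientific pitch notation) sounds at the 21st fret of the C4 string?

The open C4 string plus 21 semitones: C–C#–D–D#–…–G–G#–A.
The walk passes from B into C once, so the octave number goes from 4 to 5.

A5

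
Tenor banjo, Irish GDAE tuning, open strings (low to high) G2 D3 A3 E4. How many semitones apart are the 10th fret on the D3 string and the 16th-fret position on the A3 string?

13 semitones

D3 at fret 10 → C4 (MIDI 60); A3 at fret 16 → C♯5 (MIDI 73).
60 − 73 = -13, so the two pitches are 13 semitones apart, with C♯5 the higher.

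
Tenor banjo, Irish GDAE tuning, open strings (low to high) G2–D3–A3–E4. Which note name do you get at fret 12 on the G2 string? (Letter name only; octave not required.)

G

Each fret is one semitone, so G2 + 12 = G.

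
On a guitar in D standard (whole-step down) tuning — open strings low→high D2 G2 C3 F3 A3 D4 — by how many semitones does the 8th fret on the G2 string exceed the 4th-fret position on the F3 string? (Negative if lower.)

-6 semitones

G2 at fret 8 → D♯3 (MIDI 51); F3 at fret 4 → A3 (MIDI 57).
51 − 57 = -6, so the two pitches are 6 semitones apart.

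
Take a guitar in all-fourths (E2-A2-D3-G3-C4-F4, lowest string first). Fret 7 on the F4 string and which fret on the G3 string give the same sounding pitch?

Fret 7 on F4 is MIDI 65 + 7 = 72 (C5). On the G3 string (open MIDI 55), that pitch is 72 − 55 = fret 17.

17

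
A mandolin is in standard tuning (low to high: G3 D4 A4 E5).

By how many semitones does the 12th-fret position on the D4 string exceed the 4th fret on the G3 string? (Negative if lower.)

D4 at fret 12 → D5 (MIDI 74); G3 at fret 4 → B3 (MIDI 59).
74 − 59 = 15, so the two pitches are 15 semitones apart.

15 semitones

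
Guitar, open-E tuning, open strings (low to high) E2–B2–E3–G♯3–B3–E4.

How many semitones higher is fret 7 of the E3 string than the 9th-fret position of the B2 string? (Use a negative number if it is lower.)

3 semitones

E3 at fret 7 → B3 (MIDI 59); B2 at fret 9 → G♯3 (MIDI 56).
59 − 56 = 3, so the two pitches are 3 semitones apart.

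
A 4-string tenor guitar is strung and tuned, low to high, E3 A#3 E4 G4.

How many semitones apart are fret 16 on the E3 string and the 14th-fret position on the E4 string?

E3 at fret 16 → G#4 (MIDI 68); E4 at fret 14 → F#5 (MIDI 78).
68 − 78 = -10, so the two pitches are 10 semitones apart, with F#5 the higher.

10 semitones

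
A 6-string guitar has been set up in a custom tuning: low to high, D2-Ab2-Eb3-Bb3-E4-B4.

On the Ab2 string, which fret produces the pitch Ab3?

12

Ab3 is 12 semitones above the open Ab2 (Ab–A–Bb–B–…–Gb–G–Ab), so it sits at fret 12.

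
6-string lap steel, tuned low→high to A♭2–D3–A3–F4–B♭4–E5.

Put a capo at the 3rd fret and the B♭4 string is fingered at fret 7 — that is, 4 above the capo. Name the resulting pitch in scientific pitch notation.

F5

The capo raises the open B♭4 by 3 semitones to D♭5; fretting 4 more gives B♭4 + 3 + 4 = B♭4 + 7 semitones = F5.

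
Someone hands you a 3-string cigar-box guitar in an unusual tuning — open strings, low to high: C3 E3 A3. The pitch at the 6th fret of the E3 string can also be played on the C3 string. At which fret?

E3 at fret 6 is E3 + 6 semitones = Bb3.
The open C3 string is 4 semitones below the open E3, so the same pitch on the C3 string lies at fret 6 + 4 = 10.

10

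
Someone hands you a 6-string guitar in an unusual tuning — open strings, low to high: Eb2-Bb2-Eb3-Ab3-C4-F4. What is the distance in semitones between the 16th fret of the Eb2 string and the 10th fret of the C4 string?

Eb2 at fret 16 → G3 (MIDI 55); C4 at fret 10 → Bb4 (MIDI 70).
55 − 70 = -15, so the two pitches are 15 semitones apart, with Bb4 the higher.

15 semitones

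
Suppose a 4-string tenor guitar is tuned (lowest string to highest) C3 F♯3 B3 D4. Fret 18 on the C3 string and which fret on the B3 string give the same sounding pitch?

C3 at fret 18 is C3 + 18 semitones = F♯4.
The open B3 string is 11 semitones above the open C3, so the same pitch on the B3 string lies at fret 18 − 11 = 7.

7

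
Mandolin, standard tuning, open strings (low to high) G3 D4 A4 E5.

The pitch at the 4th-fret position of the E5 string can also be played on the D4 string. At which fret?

Fret 4 on E5 is MIDI 76 + 4 = 80 (G♯5). On the D4 string (open MIDI 62), that pitch is 80 − 62 = fret 18.

18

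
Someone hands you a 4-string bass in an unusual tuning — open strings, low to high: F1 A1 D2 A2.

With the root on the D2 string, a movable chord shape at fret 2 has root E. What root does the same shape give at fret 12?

D

Moving from fret 2 to fret 12 shifts the root by 10 semitones.
E up 10 semitones is D.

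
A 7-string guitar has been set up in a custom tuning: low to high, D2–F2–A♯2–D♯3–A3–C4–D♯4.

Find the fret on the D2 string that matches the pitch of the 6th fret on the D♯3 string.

19

D♯3 at fret 6 is D♯3 + 6 semitones = A3.
The open D2 string is 13 semitones below the open D♯3, so the same pitch on the D2 string lies at fret 6 + 13 = 19.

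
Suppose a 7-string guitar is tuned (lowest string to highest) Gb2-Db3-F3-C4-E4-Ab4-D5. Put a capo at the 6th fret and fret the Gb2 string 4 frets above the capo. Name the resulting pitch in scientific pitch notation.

E3

The capo raises the open Gb2 by 6 semitones to C3; fretting 4 more gives Gb2 + 6 + 4 = Gb2 + 10 semitones = E3.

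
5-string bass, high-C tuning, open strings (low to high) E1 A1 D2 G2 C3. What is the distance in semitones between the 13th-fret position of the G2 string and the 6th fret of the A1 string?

G2 at fret 13 → G♯3 (MIDI 56); A1 at fret 6 → D♯2 (MIDI 39).
56 − 39 = 17, so the two pitches are 17 semitones apart, with G♯3 the higher.

17 semitones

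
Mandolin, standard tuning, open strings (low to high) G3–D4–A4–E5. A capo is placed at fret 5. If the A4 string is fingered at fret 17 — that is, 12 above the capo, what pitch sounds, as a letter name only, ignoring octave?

The capo raises the open A4 by 5 semitones to D5; fretting 12 more gives A4 + 5 + 12 = A4 + 17 semitones, landing on D.

D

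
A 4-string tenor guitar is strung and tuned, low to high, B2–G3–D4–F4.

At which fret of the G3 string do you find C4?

5

C4 is 5 semitones above the open G3 (G–Ab–A–Bb–B–C), so it sits at fret 5.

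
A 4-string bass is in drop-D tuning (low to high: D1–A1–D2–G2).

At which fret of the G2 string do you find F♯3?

F♯3 is 11 semitones above the open G2 (G–G#–A–A#–…–E–F–F#), so it sits at fret 11.

11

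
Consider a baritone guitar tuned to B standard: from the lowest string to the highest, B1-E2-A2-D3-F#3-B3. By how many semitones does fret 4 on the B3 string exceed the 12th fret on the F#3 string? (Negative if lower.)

-3 semitones

B3 at fret 4 → D#4 (MIDI 63); F#3 at fret 12 → F#4 (MIDI 66).
63 − 66 = -3, so the two pitches are 3 semitones apart.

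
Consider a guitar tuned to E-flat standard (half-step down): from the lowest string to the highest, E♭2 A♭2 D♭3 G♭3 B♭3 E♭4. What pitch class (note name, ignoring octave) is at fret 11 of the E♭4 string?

E♭4 is MIDI 63. Adding 11 gives 74; 74 mod 12 = 2, i.e. D.

D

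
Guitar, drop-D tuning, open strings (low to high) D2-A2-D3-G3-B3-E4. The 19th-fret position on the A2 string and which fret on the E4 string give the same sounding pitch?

0

A2 at fret 19 is A2 + 19 semitones = E4.
The open E4 string is 19 semitones above the open A2, so the same pitch on the E4 string lies at fret 19 − 19 = 0.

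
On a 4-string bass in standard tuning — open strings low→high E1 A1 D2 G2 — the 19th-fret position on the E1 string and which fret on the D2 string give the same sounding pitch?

9

Fret 19 on E1 is MIDI 28 + 19 = 47 (B2). On the D2 string (open MIDI 38), that pitch is 47 − 38 = fret 9.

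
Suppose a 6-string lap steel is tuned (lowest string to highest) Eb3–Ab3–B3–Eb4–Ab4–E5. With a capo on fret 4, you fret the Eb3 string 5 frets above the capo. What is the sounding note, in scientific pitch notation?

The capo raises the open Eb3 by 4 semitones to G3; fretting 5 more gives Eb3 + 4 + 5 = Eb3 + 9 semitones = C4.

C4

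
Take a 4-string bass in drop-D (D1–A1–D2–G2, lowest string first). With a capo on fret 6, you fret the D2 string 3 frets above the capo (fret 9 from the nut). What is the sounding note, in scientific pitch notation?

The capo raises the open D2 by 6 semitones to G#2; fretting 3 more gives D2 + 6 + 3 = D2 + 9 semitones = B2.

B2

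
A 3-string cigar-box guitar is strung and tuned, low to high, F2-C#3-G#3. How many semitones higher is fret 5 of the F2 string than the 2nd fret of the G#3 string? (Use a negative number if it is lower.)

F2 at fret 5 → A#2 (MIDI 46); G#3 at fret 2 → A#3 (MIDI 58).
46 − 58 = -12, so the two pitches are 12 semitones apart.

-12 semitones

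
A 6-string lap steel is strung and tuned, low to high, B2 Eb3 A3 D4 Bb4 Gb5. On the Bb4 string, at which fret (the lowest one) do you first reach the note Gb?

8

From Bb4, count semitones up the chromatic scale until reaching Gb: Bb–B–C–Db–D–Eb–E–F–Gb — 8 steps.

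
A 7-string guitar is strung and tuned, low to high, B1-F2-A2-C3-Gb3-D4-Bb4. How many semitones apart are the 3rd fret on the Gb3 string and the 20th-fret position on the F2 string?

Gb3 at fret 3 → A3 (MIDI 57); F2 at fret 20 → Db4 (MIDI 61).
57 − 61 = -4, so the two pitches are 4 semitones apart, with Db4 the higher.

4 semitones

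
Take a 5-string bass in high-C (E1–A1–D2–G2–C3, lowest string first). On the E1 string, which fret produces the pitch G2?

G2 is 15 semitones above the open E1 (E–F–F#–G–…–F–F#–G), so it sits at fret 15.

15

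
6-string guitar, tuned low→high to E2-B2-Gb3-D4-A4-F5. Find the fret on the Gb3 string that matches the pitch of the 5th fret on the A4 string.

A4 at fret 5 is A4 + 5 semitones = D5.
The open Gb3 string is 15 semitones below the open A4, so the same pitch on the Gb3 string lies at fret 5 + 15 = 20.

20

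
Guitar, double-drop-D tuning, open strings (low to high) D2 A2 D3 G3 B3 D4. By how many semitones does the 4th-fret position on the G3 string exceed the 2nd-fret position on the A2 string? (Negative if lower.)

G3 at fret 4 → B3 (MIDI 59); A2 at fret 2 → B2 (MIDI 47).
59 − 47 = 12, so the two pitches are 12 semitones apart.

12 semitones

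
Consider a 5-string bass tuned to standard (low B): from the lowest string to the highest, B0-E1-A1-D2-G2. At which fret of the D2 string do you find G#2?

6

G#2 is 6 semitones above the open D2 (D–D#–E–F–F#–G–G#), so it sits at fret 6.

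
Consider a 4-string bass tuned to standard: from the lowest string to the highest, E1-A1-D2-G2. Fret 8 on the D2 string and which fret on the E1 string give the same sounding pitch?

18

Fret 8 on D2 is MIDI 38 + 8 = 46 (A♯2). On the E1 string (open MIDI 28), that pitch is 46 − 28 = fret 18.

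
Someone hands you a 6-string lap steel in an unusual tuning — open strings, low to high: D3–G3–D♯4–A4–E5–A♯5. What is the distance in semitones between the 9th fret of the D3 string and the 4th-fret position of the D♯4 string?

8 semitones

D3 at fret 9 → B3 (MIDI 59); D♯4 at fret 4 → G4 (MIDI 67).
59 − 67 = -8, so the two pitches are 8 semitones apart, with G4 the higher.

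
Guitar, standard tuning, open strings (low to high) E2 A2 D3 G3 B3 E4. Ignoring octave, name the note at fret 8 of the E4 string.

C

E4 is MIDI 64. Adding 8 gives 72; 72 mod 12 = 0, i.e. C.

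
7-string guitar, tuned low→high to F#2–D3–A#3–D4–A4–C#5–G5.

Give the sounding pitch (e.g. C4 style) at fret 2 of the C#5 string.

The open C#5 string plus 2 semitones: C#–D–D#.
No B→C boundary is crossed, so the octave stays at 5.
(Equivalently spelled Eb5.)

D#5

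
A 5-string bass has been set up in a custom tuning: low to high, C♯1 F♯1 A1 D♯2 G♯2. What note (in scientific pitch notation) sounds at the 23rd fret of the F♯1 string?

F3

F♯1 is MIDI 30. Adding 23 gives 53, which is F3.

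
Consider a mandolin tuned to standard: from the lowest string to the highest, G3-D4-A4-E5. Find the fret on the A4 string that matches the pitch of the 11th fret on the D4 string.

4

Fret 11 on D4 is MIDI 62 + 11 = 73 (C♯5). On the A4 string (open MIDI 69), that pitch is 73 − 69 = fret 4.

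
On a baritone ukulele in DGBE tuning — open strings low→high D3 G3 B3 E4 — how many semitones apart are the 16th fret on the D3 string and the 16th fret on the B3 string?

9 semitones

D3 at fret 16 → F#4 (MIDI 66); B3 at fret 16 → D#5 (MIDI 75).
66 − 75 = -9, so the two pitches are 9 semitones apart, with D#5 the higher.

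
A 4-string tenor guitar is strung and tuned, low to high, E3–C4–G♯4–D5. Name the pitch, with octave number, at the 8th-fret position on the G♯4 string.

E5

The open G♯4 string plus 8 semitones: G#–A–A#–B–C–C#–D–D#–E.
The walk passes from B into C once, so the octave number goes from 4 to 5.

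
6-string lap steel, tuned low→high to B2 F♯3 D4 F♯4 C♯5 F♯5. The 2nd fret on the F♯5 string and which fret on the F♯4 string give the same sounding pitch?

14

Fret 2 on F♯5 is MIDI 78 + 2 = 80 (G♯5). On the F♯4 string (open MIDI 66), that pitch is 80 − 66 = fret 14.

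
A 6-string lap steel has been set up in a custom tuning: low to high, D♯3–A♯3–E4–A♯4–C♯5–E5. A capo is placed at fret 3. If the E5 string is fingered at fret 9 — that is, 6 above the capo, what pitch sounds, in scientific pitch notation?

C♯6

The capo raises the open E5 by 3 semitones to G5; fretting 6 more gives E5 + 3 + 6 = E5 + 9 semitones = C♯6.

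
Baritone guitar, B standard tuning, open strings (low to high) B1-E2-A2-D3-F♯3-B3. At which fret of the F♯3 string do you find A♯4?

A♯4 is 16 semitones above the open F♯3 (F#–G–G#–A–…–G#–A–A#), so it sits at fret 16.

16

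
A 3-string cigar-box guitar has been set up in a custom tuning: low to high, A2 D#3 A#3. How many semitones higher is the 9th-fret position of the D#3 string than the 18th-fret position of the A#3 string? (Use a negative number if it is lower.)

-16 semitones

D#3 at fret 9 → C4 (MIDI 60); A#3 at fret 18 → E5 (MIDI 76).
60 − 76 = -16, so the two pitches are 16 semitones apart.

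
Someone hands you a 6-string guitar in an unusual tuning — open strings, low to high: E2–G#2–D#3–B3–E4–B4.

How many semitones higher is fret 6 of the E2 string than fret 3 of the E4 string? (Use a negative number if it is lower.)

E2 at fret 6 → A#2 (MIDI 46); E4 at fret 3 → G4 (MIDI 67).
46 − 67 = -21, so the two pitches are 21 semitones apart.

-21 semitones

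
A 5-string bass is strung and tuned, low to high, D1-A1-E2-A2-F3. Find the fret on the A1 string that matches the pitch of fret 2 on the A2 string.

A2 at fret 2 is A2 + 2 semitones = B2.
The open A1 string is 12 semitones below the open A2, so the same pitch on the A1 string lies at fret 2 + 12 = 14.

14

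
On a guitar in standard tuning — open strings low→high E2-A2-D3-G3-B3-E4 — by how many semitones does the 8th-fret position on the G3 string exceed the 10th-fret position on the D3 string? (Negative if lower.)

G3 at fret 8 → D#4 (MIDI 63); D3 at fret 10 → C4 (MIDI 60).
63 − 60 = 3, so the two pitches are 3 semitones apart.

3 semitones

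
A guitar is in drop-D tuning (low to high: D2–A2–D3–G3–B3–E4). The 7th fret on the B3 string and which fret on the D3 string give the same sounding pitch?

16

B3 at fret 7 is B3 + 7 semitones = F♯4.
The open D3 string is 9 semitones below the open B3, so the same pitch on the D3 string lies at fret 7 + 9 = 16.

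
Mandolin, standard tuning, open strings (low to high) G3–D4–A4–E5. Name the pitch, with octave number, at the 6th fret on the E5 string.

Each fret is one semitone, so E5 + 6 = A♯5.
(Equivalently spelled B♭5.)

A♯5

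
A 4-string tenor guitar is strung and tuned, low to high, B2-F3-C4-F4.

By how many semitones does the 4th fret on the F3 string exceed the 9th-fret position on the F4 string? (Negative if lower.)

F3 at fret 4 → A3 (MIDI 57); F4 at fret 9 → D5 (MIDI 74).
57 − 74 = -17, so the two pitches are 17 semitones apart.

-17 semitones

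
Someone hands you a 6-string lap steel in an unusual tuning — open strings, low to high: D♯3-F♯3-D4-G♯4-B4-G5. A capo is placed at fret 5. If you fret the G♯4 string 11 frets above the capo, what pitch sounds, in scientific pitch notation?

The capo raises the open G♯4 by 5 semitones to C♯5; fretting 11 more gives G♯4 + 5 + 11 = G♯4 + 16 semitones = C6.

C6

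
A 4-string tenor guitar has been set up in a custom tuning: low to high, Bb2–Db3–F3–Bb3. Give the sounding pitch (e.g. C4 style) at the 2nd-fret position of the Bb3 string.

C4

The open Bb3 string plus 2 semitones: Bb–B–C.
The walk passes from B into C once, so the octave number goes from 3 to 4.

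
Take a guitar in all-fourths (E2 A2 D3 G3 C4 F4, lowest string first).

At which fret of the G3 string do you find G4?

G4 is 12 semitones above the open G3 (G–G#–A–A#–…–F–F#–G), so it sits at fret 12.

12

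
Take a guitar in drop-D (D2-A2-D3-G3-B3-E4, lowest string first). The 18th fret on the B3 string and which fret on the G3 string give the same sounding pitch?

B3 at fret 18 is B3 + 18 semitones = F5.
The open G3 string is 4 semitones below the open B3, so the same pitch on the G3 string lies at fret 18 + 4 = 22.

22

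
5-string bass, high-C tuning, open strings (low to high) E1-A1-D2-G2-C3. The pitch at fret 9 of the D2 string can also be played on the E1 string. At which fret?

D2 at fret 9 is D2 + 9 semitones = B2.
The open E1 string is 10 semitones below the open D2, so the same pitch on the E1 string lies at fret 9 + 10 = 19.

19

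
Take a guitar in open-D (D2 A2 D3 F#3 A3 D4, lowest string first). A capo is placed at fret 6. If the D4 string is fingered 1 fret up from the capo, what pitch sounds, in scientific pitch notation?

The capo raises the open D4 by 6 semitones to G#4; fretting 1 more gives D4 + 6 + 1 = D4 + 7 semitones = A4.

A4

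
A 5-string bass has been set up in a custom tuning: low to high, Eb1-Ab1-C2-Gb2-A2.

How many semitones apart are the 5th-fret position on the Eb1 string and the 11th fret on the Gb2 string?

Eb1 at fret 5 → Ab1 (MIDI 32); Gb2 at fret 11 → F3 (MIDI 53).
32 − 53 = -21, so the two pitches are 21 semitones apart, with F3 the higher.

21 semitones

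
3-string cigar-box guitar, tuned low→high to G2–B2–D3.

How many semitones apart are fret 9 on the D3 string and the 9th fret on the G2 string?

7 semitones

D3 at fret 9 → B3 (MIDI 59); G2 at fret 9 → E3 (MIDI 52).
59 − 52 = 7, so the two pitches are 7 semitones apart, with B3 the higher.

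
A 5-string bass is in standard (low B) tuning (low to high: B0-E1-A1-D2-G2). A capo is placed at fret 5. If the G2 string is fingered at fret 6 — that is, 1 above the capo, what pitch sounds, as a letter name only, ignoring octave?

The capo raises the open G2 by 5 semitones to C3; fretting 1 more gives G2 + 5 + 1 = G2 + 6 semitones, landing on C#.

C#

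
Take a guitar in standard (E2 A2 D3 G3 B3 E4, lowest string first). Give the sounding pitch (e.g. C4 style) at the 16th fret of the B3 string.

The open B3 string plus 16 semitones: B–C–C#–D–…–C#–D–D#.
The walk passes from B into C 2 times, so the octave number goes from 3 to 5.

D#5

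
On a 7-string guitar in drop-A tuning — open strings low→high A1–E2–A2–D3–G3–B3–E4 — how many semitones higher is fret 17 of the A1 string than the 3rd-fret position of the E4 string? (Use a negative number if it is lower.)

A1 at fret 17 → D3 (MIDI 50); E4 at fret 3 → G4 (MIDI 67).
50 − 67 = -17, so the two pitches are 17 semitones apart.

-17 semitones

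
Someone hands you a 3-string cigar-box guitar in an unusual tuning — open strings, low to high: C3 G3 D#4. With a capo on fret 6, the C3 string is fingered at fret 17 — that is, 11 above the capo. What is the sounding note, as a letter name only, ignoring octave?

F

The capo raises the open C3 by 6 semitones to F#3; fretting 11 more gives C3 + 6 + 11 = C3 + 17 semitones, landing on F.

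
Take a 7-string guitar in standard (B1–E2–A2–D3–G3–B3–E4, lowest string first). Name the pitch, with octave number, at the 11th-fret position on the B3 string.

A#4

Each fret is one semitone, so B3 + 11 = A#4.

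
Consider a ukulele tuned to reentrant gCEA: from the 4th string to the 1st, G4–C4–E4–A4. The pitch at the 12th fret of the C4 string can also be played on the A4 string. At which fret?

C4 at fret 12 is C4 + 12 semitones = C5.
The open A4 string is 9 semitones above the open C4, so the same pitch on the A4 string lies at fret 12 − 9 = 3.

3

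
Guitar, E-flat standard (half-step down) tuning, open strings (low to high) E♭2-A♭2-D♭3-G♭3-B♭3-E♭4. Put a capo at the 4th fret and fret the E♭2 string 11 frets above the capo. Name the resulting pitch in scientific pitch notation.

The capo raises the open E♭2 by 4 semitones to G2; fretting 11 more gives E♭2 + 4 + 11 = E♭2 + 15 semitones = G♭3.
(Also written F♯.)

G♭3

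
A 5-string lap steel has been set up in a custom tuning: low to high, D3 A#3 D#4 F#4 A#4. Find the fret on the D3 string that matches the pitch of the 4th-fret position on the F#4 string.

Fret 4 on F#4 is MIDI 66 + 4 = 70 (A#4). On the D3 string (open MIDI 50), that pitch is 70 − 50 = fret 20.

20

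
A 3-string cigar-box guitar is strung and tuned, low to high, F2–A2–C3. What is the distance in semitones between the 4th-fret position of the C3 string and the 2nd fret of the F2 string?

9 semitones

C3 at fret 4 → E3 (MIDI 52); F2 at fret 2 → G2 (MIDI 43).
52 − 43 = 9, so the two pitches are 9 semitones apart, with E3 the higher.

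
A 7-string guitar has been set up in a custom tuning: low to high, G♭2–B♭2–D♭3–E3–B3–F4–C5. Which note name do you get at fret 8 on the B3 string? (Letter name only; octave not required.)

G

B3 is MIDI 59. Adding 8 gives 67; 67 mod 12 = 7, i.e. G.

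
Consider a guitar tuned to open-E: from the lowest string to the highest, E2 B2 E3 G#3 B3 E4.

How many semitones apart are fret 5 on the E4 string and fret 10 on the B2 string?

12 semitones

E4 at fret 5 → A4 (MIDI 69); B2 at fret 10 → A3 (MIDI 57).
69 − 57 = 12, so the two pitches are 12 semitones apart, with A4 the higher.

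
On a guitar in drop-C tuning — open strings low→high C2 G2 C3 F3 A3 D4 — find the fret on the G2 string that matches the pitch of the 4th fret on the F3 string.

F3 at fret 4 is F3 + 4 semitones = A3.
The open G2 string is 10 semitones below the open F3, so the same pitch on the G2 string lies at fret 4 + 10 = 14.

14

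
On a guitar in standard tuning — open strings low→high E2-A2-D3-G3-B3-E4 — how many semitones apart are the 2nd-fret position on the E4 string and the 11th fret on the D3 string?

5 semitones

E4 at fret 2 → F#4 (MIDI 66); D3 at fret 11 → C#4 (MIDI 61).
66 − 61 = 5, so the two pitches are 5 semitones apart, with F#4 the higher.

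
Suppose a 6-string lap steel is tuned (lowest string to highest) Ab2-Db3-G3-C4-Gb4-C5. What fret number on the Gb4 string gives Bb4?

4

Bb4 is 4 semitones above the open Gb4 (Gb–G–Ab–A–Bb), so it sits at fret 4.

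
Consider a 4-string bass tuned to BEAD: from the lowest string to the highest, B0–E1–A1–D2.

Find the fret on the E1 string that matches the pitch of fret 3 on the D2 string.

13

D2 at fret 3 is D2 + 3 semitones = F2.
The open E1 string is 10 semitones below the open D2, so the same pitch on the E1 string lies at fret 3 + 10 = 13.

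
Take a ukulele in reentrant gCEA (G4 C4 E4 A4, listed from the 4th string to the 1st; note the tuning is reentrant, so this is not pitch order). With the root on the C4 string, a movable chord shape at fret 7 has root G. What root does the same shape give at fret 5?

Moving from fret 7 to fret 5 shifts the root by -2 semitones.
G down 2 semitones is F.

F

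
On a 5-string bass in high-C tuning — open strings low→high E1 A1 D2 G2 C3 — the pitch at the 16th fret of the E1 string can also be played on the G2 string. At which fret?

E1 at fret 16 is E1 + 16 semitones = G#2.
The open G2 string is 15 semitones above the open E1, so the same pitch on the G2 string lies at fret 16 − 15 = 1.

1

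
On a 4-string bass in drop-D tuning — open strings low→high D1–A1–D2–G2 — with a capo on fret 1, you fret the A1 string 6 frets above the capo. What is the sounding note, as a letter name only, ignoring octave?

E

The capo raises the open A1 by 1 semitone to A#1; fretting 6 more gives A1 + 1 + 6 = A1 + 7 semitones, landing on E.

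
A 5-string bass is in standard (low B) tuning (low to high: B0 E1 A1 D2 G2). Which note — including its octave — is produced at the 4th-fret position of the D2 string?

D2 is MIDI 38. Adding 4 gives 42, which is F#2.

F#2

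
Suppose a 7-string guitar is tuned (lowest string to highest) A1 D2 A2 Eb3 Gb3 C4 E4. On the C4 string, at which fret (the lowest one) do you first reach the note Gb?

From C4, count semitones up the chromatic scale until reaching Gb: C–Db–D–Eb–E–F–Gb — 6 steps.

6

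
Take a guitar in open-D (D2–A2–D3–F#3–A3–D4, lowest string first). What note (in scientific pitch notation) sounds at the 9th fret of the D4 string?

The open D4 string plus 9 semitones: D–D#–E–F–F#–G–G#–A–A#–B.
No B→C boundary is crossed, so the octave stays at 4.

B4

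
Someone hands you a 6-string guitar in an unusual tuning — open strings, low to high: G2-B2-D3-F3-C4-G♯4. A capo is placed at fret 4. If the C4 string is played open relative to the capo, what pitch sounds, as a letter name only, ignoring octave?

E

The capo raises the open C4 by 4 semitones to E4; fretting 0 more gives C4 + 4 + 0 = C4 + 4 semitones, landing on E.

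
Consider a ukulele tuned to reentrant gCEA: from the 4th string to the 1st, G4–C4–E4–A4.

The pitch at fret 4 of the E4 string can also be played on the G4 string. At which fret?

1

Fret 4 on E4 is MIDI 64 + 4 = 68 (G#4). On the G4 string (open MIDI 67), that pitch is 68 − 67 = fret 1.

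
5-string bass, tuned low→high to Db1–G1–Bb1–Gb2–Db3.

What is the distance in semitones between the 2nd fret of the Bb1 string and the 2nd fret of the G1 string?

3 semitones

Bb1 at fret 2 → C2 (MIDI 36); G1 at fret 2 → A1 (MIDI 33).
36 − 33 = 3, so the two pitches are 3 semitones apart, with C2 the higher.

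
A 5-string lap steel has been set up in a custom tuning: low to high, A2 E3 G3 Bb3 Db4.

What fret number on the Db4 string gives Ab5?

Ab5 is 19 semitones above the open Db4 (Db–D–Eb–E–…–Gb–G–Ab), so it sits at fret 19.

19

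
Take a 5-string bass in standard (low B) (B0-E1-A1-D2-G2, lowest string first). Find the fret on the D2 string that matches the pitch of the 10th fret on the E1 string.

0

E1 at fret 10 is E1 + 10 semitones = D2.
The open D2 string is 10 semitones above the open E1, so the same pitch on the D2 string lies at fret 10 − 10 = 0.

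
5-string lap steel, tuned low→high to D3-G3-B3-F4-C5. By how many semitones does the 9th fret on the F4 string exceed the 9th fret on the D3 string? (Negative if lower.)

15 semitones

F4 at fret 9 → D5 (MIDI 74); D3 at fret 9 → B3 (MIDI 59).
74 − 59 = 15, so the two pitches are 15 semitones apart.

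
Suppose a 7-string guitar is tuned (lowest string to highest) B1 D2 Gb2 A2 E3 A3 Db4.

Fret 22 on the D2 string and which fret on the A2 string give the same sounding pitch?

D2 at fret 22 is D2 + 22 semitones = C4.
The open A2 string is 7 semitones above the open D2, so the same pitch on the A2 string lies at fret 22 − 7 = 15.

15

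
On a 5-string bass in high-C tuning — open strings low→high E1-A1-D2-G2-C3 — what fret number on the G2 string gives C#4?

C#4 is 18 semitones above the open G2 (G–G#–A–A#–…–B–C–C#), so it sits at fret 18.

18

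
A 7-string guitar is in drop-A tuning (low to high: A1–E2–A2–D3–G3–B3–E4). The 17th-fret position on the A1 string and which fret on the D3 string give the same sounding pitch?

A1 at fret 17 is A1 + 17 semitones = D3.
The open D3 string is 17 semitones above the open A1, so the same pitch on the D3 string lies at fret 17 − 17 = 0.

0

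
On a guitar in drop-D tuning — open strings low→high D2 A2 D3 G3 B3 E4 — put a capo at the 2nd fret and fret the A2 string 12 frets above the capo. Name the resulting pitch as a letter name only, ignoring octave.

The capo raises the open A2 by 2 semitones to B2; fretting 12 more gives A2 + 2 + 12 = A2 + 14 semitones, landing on B.

B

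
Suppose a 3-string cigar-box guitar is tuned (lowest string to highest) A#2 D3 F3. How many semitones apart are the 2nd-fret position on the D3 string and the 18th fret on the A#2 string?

D3 at fret 2 → E3 (MIDI 52); A#2 at fret 18 → E4 (MIDI 64).
52 − 64 = -12, so the two pitches are 12 semitones apart, with E4 the higher.

12 semitones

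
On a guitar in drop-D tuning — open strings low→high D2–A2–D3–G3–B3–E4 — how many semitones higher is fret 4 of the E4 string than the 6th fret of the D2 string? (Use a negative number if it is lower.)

24 semitones

E4 at fret 4 → G#4 (MIDI 68); D2 at fret 6 → G#2 (MIDI 44).
68 − 44 = 24, so the two pitches are 24 semitones apart.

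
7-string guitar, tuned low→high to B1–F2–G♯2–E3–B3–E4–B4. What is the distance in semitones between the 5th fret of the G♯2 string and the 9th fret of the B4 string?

G♯2 at fret 5 → C♯3 (MIDI 49); B4 at fret 9 → G♯5 (MIDI 80).
49 − 80 = -31, so the two pitches are 31 semitones apart, with G♯5 the higher.

31 semitones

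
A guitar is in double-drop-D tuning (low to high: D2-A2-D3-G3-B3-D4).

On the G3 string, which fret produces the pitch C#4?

6

C#4 is 6 semitones above the open G3 (G–G#–A–A#–B–C–C#), so it sits at fret 6.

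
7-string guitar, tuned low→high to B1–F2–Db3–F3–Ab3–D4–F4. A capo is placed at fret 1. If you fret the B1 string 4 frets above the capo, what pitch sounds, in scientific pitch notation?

E2

The capo raises the open B1 by 1 semitone to C2; fretting 4 more gives B1 + 1 + 4 = B1 + 5 semitones = E2.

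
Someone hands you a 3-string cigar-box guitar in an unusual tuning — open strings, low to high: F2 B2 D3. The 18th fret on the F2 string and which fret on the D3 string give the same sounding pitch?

Fret 18 on F2 is MIDI 41 + 18 = 59 (B3). On the D3 string (open MIDI 50), that pitch is 59 − 50 = fret 9.

9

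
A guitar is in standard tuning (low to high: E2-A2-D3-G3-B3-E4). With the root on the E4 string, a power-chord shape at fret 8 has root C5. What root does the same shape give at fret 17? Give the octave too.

A5

Moving from fret 8 to fret 17 shifts the root by 9 semitones.
C5 up 9 semitones is A5.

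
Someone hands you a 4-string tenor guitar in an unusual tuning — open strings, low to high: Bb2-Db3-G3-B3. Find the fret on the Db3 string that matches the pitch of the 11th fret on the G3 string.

Fret 11 on G3 is MIDI 55 + 11 = 66 (Gb4). On the Db3 string (open MIDI 49), that pitch is 66 − 49 = fret 17.

17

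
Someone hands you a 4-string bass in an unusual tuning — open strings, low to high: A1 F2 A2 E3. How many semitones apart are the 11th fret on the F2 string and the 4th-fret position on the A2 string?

F2 at fret 11 → E3 (MIDI 52); A2 at fret 4 → Db3 (MIDI 49).
52 − 49 = 3, so the two pitches are 3 semitones apart, with E3 the higher.

3 semitones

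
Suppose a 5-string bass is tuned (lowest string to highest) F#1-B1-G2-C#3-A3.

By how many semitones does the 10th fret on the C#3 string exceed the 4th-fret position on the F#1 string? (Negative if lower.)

C#3 at fret 10 → B3 (MIDI 59); F#1 at fret 4 → A#1 (MIDI 34).
59 − 34 = 25, so the two pitches are 25 semitones apart.

25 semitones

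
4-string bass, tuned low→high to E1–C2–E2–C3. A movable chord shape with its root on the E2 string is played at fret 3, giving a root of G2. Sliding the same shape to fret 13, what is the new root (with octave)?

F3

Moving from fret 3 to fret 13 shifts the root by 10 semitones.
G2 up 10 semitones is F3.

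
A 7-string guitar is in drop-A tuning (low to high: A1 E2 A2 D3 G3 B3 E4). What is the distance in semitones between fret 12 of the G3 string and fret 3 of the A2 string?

19 semitones

G3 at fret 12 → G4 (MIDI 67); A2 at fret 3 → C3 (MIDI 48).
67 − 48 = 19, so the two pitches are 19 semitones apart, with G4 the higher.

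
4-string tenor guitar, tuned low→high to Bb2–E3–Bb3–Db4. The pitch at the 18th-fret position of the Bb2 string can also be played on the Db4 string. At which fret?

3

Fret 18 on Bb2 is MIDI 46 + 18 = 64 (E4). On the Db4 string (open MIDI 61), that pitch is 64 − 61 = fret 3.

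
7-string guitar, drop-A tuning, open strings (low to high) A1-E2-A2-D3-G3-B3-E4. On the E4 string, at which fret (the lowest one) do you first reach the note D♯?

From E4, count semitones up the chromatic scale until reaching D♯: E–F–F#–G–…–C#–D–D# — 11 steps.

11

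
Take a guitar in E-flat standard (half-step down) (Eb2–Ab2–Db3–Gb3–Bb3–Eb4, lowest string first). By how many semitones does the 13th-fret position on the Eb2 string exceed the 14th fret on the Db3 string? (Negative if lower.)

Eb2 at fret 13 → E3 (MIDI 52); Db3 at fret 14 → Eb4 (MIDI 63).
52 − 63 = -11, so the two pitches are 11 semitones apart.

-11 semitones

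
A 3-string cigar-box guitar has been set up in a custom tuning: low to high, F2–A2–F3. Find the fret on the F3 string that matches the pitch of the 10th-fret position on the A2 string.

2

A2 at fret 10 is A2 + 10 semitones = G3.
The open F3 string is 8 semitones above the open A2, so the same pitch on the F3 string lies at fret 10 − 8 = 2.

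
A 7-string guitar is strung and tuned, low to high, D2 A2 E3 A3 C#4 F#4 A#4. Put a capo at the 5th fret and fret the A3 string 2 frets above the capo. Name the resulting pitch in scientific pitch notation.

E4

The capo raises the open A3 by 5 semitones to D4; fretting 2 more gives A3 + 5 + 2 = A3 + 7 semitones = E4.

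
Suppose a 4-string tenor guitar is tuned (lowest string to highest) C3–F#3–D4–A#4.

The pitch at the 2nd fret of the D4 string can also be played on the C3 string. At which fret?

Fret 2 on D4 is MIDI 62 + 2 = 64 (E4). On the C3 string (open MIDI 48), that pitch is 64 − 48 = fret 16.

16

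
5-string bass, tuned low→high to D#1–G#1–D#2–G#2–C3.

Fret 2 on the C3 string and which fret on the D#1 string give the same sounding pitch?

Fret 2 on C3 is MIDI 48 + 2 = 50 (D3). On the D#1 string (open MIDI 27), that pitch is 50 − 27 = fret 23.

23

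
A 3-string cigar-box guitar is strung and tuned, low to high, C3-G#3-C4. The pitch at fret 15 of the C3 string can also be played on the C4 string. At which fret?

C3 at fret 15 is C3 + 15 semitones = D#4.
The open C4 string is 12 semitones above the open C3, so the same pitch on the C4 string lies at fret 15 − 12 = 3.

3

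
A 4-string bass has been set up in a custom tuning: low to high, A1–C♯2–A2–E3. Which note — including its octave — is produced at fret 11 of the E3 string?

The open E3 string plus 11 semitones: E–F–F#–G–…–C#–D–D#.
The walk passes from B into C once, so the octave number goes from 3 to 4.
(Equivalently spelled E♭4.)

D♯4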